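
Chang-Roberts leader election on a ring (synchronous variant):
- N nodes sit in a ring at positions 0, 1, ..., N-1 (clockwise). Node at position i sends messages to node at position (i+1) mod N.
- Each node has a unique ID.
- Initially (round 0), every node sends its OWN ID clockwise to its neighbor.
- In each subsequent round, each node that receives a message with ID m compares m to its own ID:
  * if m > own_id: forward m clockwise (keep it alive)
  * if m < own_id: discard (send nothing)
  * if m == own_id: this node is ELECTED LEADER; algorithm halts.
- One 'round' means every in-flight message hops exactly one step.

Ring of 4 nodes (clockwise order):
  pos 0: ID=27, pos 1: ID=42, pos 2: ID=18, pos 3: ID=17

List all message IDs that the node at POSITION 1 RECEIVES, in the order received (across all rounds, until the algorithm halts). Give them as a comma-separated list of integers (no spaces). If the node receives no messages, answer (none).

Answer: 27,42

Derivation:
Round 1: pos1(id42) recv 27: drop; pos2(id18) recv 42: fwd; pos3(id17) recv 18: fwd; pos0(id27) recv 17: drop
Round 2: pos3(id17) recv 42: fwd; pos0(id27) recv 18: drop
Round 3: pos0(id27) recv 42: fwd
Round 4: pos1(id42) recv 42: ELECTED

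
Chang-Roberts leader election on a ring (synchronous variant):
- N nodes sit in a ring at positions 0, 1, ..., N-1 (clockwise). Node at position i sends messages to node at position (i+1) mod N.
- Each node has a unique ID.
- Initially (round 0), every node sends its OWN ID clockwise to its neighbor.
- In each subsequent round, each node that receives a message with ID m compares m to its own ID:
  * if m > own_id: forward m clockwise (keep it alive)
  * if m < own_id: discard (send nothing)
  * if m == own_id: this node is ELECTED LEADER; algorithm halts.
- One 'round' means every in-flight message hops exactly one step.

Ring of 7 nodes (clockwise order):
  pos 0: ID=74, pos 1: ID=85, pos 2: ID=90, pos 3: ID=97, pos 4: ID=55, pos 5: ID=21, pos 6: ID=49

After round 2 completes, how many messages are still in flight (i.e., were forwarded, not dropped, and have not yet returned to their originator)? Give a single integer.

Round 1: pos1(id85) recv 74: drop; pos2(id90) recv 85: drop; pos3(id97) recv 90: drop; pos4(id55) recv 97: fwd; pos5(id21) recv 55: fwd; pos6(id49) recv 21: drop; pos0(id74) recv 49: drop
Round 2: pos5(id21) recv 97: fwd; pos6(id49) recv 55: fwd
After round 2: 2 messages still in flight

Answer: 2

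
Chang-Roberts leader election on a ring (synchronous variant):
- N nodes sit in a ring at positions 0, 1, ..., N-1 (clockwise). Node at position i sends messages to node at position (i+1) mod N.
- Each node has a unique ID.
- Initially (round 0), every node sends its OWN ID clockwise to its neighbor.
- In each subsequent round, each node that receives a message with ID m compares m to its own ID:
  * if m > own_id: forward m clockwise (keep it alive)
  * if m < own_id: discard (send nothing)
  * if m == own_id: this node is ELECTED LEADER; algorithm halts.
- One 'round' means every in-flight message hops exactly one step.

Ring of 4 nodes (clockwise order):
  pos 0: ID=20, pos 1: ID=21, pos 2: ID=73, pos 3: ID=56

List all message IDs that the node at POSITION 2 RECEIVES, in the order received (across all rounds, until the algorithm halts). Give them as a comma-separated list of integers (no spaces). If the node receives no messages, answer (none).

Round 1: pos1(id21) recv 20: drop; pos2(id73) recv 21: drop; pos3(id56) recv 73: fwd; pos0(id20) recv 56: fwd
Round 2: pos0(id20) recv 73: fwd; pos1(id21) recv 56: fwd
Round 3: pos1(id21) recv 73: fwd; pos2(id73) recv 56: drop
Round 4: pos2(id73) recv 73: ELECTED

Answer: 21,56,73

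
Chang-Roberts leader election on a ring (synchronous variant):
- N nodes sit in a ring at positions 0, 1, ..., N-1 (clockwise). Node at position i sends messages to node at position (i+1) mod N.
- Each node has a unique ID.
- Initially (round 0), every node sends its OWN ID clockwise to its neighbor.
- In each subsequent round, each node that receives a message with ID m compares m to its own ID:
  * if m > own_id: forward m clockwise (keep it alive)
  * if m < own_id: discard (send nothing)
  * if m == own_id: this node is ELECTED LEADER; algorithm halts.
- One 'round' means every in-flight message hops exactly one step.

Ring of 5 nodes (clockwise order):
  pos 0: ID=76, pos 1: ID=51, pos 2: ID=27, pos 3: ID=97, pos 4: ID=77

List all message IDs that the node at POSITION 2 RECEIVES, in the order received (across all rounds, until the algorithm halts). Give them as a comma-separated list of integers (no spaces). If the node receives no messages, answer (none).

Answer: 51,76,77,97

Derivation:
Round 1: pos1(id51) recv 76: fwd; pos2(id27) recv 51: fwd; pos3(id97) recv 27: drop; pos4(id77) recv 97: fwd; pos0(id76) recv 77: fwd
Round 2: pos2(id27) recv 76: fwd; pos3(id97) recv 51: drop; pos0(id76) recv 97: fwd; pos1(id51) recv 77: fwd
Round 3: pos3(id97) recv 76: drop; pos1(id51) recv 97: fwd; pos2(id27) recv 77: fwd
Round 4: pos2(id27) recv 97: fwd; pos3(id97) recv 77: drop
Round 5: pos3(id97) recv 97: ELECTED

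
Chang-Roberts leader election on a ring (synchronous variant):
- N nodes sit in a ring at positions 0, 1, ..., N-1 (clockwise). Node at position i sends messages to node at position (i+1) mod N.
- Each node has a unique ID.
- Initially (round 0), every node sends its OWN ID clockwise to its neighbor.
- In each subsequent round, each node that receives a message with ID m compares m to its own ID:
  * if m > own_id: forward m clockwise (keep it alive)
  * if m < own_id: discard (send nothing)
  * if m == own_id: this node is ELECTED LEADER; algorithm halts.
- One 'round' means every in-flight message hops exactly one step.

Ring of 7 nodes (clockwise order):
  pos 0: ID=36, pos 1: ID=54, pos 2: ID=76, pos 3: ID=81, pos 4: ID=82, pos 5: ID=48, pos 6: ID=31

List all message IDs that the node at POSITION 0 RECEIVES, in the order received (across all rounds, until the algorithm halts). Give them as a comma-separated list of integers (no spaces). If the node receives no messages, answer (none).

Round 1: pos1(id54) recv 36: drop; pos2(id76) recv 54: drop; pos3(id81) recv 76: drop; pos4(id82) recv 81: drop; pos5(id48) recv 82: fwd; pos6(id31) recv 48: fwd; pos0(id36) recv 31: drop
Round 2: pos6(id31) recv 82: fwd; pos0(id36) recv 48: fwd
Round 3: pos0(id36) recv 82: fwd; pos1(id54) recv 48: drop
Round 4: pos1(id54) recv 82: fwd
Round 5: pos2(id76) recv 82: fwd
Round 6: pos3(id81) recv 82: fwd
Round 7: pos4(id82) recv 82: ELECTED

Answer: 31,48,82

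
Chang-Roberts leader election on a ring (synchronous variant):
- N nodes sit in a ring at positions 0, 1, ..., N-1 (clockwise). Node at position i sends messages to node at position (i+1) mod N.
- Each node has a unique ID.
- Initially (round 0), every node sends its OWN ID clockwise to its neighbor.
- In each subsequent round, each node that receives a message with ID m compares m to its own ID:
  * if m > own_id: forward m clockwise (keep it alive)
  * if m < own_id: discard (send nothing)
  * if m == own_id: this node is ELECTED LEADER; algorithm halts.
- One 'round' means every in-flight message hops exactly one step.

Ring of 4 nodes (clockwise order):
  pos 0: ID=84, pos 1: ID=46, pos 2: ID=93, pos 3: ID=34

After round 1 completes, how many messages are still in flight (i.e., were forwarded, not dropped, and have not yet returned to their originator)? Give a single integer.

Answer: 2

Derivation:
Round 1: pos1(id46) recv 84: fwd; pos2(id93) recv 46: drop; pos3(id34) recv 93: fwd; pos0(id84) recv 34: drop
After round 1: 2 messages still in flight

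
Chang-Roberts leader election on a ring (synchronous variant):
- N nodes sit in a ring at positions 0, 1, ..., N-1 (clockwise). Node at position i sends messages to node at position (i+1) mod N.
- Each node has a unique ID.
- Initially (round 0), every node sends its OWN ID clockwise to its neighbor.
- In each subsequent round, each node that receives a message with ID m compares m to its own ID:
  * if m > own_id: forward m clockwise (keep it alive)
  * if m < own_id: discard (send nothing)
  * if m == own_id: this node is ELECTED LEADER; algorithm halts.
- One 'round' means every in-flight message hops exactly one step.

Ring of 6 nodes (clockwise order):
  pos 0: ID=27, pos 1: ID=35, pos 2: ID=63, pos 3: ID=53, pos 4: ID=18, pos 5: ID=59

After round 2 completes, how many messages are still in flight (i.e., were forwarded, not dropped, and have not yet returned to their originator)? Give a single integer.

Answer: 2

Derivation:
Round 1: pos1(id35) recv 27: drop; pos2(id63) recv 35: drop; pos3(id53) recv 63: fwd; pos4(id18) recv 53: fwd; pos5(id59) recv 18: drop; pos0(id27) recv 59: fwd
Round 2: pos4(id18) recv 63: fwd; pos5(id59) recv 53: drop; pos1(id35) recv 59: fwd
After round 2: 2 messages still in flight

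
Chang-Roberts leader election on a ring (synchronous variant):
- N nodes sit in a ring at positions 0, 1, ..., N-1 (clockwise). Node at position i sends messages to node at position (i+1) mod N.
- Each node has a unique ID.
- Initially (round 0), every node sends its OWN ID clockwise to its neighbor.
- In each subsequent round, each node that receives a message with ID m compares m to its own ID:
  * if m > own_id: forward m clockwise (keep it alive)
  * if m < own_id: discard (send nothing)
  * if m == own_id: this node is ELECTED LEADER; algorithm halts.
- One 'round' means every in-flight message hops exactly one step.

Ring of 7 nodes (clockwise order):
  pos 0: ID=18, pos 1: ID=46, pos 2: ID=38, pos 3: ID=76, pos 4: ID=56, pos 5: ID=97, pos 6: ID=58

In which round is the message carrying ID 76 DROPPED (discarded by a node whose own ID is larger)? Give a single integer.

Answer: 2

Derivation:
Round 1: pos1(id46) recv 18: drop; pos2(id38) recv 46: fwd; pos3(id76) recv 38: drop; pos4(id56) recv 76: fwd; pos5(id97) recv 56: drop; pos6(id58) recv 97: fwd; pos0(id18) recv 58: fwd
Round 2: pos3(id76) recv 46: drop; pos5(id97) recv 76: drop; pos0(id18) recv 97: fwd; pos1(id46) recv 58: fwd
Round 3: pos1(id46) recv 97: fwd; pos2(id38) recv 58: fwd
Round 4: pos2(id38) recv 97: fwd; pos3(id76) recv 58: drop
Round 5: pos3(id76) recv 97: fwd
Round 6: pos4(id56) recv 97: fwd
Round 7: pos5(id97) recv 97: ELECTED
Message ID 76 originates at pos 3; dropped at pos 5 in round 2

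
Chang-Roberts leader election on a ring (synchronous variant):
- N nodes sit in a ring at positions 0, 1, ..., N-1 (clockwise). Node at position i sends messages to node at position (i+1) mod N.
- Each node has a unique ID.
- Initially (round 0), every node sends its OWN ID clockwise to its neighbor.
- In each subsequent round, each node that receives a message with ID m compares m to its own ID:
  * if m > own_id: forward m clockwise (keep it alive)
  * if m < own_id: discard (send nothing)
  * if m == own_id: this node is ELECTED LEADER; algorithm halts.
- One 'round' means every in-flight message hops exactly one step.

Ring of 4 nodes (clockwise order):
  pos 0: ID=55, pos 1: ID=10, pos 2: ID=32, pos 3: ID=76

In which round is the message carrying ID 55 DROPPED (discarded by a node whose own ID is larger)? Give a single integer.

Answer: 3

Derivation:
Round 1: pos1(id10) recv 55: fwd; pos2(id32) recv 10: drop; pos3(id76) recv 32: drop; pos0(id55) recv 76: fwd
Round 2: pos2(id32) recv 55: fwd; pos1(id10) recv 76: fwd
Round 3: pos3(id76) recv 55: drop; pos2(id32) recv 76: fwd
Round 4: pos3(id76) recv 76: ELECTED
Message ID 55 originates at pos 0; dropped at pos 3 in round 3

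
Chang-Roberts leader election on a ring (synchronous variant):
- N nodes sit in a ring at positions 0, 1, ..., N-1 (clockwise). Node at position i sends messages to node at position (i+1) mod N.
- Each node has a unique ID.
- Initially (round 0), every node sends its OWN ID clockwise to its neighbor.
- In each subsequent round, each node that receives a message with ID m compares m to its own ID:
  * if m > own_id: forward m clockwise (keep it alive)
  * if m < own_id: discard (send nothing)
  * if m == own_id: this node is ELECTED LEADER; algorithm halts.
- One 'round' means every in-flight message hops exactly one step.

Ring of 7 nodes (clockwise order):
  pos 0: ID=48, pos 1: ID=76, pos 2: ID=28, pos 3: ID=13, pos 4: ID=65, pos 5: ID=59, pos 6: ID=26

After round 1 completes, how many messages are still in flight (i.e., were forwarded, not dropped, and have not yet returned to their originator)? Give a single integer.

Round 1: pos1(id76) recv 48: drop; pos2(id28) recv 76: fwd; pos3(id13) recv 28: fwd; pos4(id65) recv 13: drop; pos5(id59) recv 65: fwd; pos6(id26) recv 59: fwd; pos0(id48) recv 26: drop
After round 1: 4 messages still in flight

Answer: 4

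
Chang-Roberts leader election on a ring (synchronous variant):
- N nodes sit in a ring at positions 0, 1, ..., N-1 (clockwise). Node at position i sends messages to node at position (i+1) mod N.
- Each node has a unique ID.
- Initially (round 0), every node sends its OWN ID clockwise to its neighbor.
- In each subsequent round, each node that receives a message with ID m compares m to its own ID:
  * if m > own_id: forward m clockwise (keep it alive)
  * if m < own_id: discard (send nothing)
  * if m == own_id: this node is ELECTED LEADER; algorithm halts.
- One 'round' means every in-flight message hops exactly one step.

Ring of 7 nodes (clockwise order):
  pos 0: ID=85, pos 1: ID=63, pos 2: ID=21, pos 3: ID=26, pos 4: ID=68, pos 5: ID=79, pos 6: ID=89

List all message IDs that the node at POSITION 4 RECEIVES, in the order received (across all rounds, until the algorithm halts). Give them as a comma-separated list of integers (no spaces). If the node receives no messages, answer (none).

Round 1: pos1(id63) recv 85: fwd; pos2(id21) recv 63: fwd; pos3(id26) recv 21: drop; pos4(id68) recv 26: drop; pos5(id79) recv 68: drop; pos6(id89) recv 79: drop; pos0(id85) recv 89: fwd
Round 2: pos2(id21) recv 85: fwd; pos3(id26) recv 63: fwd; pos1(id63) recv 89: fwd
Round 3: pos3(id26) recv 85: fwd; pos4(id68) recv 63: drop; pos2(id21) recv 89: fwd
Round 4: pos4(id68) recv 85: fwd; pos3(id26) recv 89: fwd
Round 5: pos5(id79) recv 85: fwd; pos4(id68) recv 89: fwd
Round 6: pos6(id89) recv 85: drop; pos5(id79) recv 89: fwd
Round 7: pos6(id89) recv 89: ELECTED

Answer: 26,63,85,89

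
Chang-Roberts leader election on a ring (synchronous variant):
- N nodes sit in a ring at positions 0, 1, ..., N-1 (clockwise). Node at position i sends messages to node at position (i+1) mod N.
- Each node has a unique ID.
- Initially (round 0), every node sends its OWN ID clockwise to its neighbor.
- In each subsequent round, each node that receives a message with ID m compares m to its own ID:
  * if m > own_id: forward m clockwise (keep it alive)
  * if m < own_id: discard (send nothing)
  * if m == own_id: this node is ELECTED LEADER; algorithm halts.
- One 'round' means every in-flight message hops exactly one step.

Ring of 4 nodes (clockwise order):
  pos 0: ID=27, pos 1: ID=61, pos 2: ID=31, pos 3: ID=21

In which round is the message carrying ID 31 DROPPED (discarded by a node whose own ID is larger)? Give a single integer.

Round 1: pos1(id61) recv 27: drop; pos2(id31) recv 61: fwd; pos3(id21) recv 31: fwd; pos0(id27) recv 21: drop
Round 2: pos3(id21) recv 61: fwd; pos0(id27) recv 31: fwd
Round 3: pos0(id27) recv 61: fwd; pos1(id61) recv 31: drop
Round 4: pos1(id61) recv 61: ELECTED
Message ID 31 originates at pos 2; dropped at pos 1 in round 3

Answer: 3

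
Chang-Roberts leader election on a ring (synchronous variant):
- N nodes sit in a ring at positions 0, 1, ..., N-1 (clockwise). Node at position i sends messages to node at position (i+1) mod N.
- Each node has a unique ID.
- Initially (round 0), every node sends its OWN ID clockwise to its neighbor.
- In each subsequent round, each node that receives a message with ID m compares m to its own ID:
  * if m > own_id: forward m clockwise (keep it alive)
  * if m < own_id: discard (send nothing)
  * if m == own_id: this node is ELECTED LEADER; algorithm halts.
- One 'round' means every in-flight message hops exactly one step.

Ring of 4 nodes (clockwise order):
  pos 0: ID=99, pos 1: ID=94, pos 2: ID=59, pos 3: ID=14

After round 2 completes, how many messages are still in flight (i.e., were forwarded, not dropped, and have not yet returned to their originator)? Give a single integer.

Answer: 2

Derivation:
Round 1: pos1(id94) recv 99: fwd; pos2(id59) recv 94: fwd; pos3(id14) recv 59: fwd; pos0(id99) recv 14: drop
Round 2: pos2(id59) recv 99: fwd; pos3(id14) recv 94: fwd; pos0(id99) recv 59: drop
After round 2: 2 messages still in flight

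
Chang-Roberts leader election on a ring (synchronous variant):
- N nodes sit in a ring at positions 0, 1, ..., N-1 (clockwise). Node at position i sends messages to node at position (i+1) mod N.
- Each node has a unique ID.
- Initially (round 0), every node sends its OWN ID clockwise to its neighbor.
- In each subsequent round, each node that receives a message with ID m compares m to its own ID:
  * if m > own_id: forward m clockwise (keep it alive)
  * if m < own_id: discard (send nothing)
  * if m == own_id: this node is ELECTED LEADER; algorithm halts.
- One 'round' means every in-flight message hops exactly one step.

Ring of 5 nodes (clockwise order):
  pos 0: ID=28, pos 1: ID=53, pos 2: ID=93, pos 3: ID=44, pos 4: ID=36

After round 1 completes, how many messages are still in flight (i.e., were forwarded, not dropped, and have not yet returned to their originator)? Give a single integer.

Round 1: pos1(id53) recv 28: drop; pos2(id93) recv 53: drop; pos3(id44) recv 93: fwd; pos4(id36) recv 44: fwd; pos0(id28) recv 36: fwd
After round 1: 3 messages still in flight

Answer: 3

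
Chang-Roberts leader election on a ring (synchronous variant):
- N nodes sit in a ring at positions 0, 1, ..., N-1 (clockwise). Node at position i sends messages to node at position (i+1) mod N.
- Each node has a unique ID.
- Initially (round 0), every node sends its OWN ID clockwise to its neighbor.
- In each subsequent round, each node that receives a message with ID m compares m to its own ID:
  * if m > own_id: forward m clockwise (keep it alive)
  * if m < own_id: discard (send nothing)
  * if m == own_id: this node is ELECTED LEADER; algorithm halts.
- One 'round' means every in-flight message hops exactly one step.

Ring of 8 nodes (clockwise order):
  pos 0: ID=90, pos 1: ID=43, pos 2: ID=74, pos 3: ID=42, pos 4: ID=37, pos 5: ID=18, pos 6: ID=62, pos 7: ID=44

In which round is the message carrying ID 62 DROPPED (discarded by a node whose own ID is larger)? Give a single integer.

Answer: 2

Derivation:
Round 1: pos1(id43) recv 90: fwd; pos2(id74) recv 43: drop; pos3(id42) recv 74: fwd; pos4(id37) recv 42: fwd; pos5(id18) recv 37: fwd; pos6(id62) recv 18: drop; pos7(id44) recv 62: fwd; pos0(id90) recv 44: drop
Round 2: pos2(id74) recv 90: fwd; pos4(id37) recv 74: fwd; pos5(id18) recv 42: fwd; pos6(id62) recv 37: drop; pos0(id90) recv 62: drop
Round 3: pos3(id42) recv 90: fwd; pos5(id18) recv 74: fwd; pos6(id62) recv 42: drop
Round 4: pos4(id37) recv 90: fwd; pos6(id62) recv 74: fwd
Round 5: pos5(id18) recv 90: fwd; pos7(id44) recv 74: fwd
Round 6: pos6(id62) recv 90: fwd; pos0(id90) recv 74: drop
Round 7: pos7(id44) recv 90: fwd
Round 8: pos0(id90) recv 90: ELECTED
Message ID 62 originates at pos 6; dropped at pos 0 in round 2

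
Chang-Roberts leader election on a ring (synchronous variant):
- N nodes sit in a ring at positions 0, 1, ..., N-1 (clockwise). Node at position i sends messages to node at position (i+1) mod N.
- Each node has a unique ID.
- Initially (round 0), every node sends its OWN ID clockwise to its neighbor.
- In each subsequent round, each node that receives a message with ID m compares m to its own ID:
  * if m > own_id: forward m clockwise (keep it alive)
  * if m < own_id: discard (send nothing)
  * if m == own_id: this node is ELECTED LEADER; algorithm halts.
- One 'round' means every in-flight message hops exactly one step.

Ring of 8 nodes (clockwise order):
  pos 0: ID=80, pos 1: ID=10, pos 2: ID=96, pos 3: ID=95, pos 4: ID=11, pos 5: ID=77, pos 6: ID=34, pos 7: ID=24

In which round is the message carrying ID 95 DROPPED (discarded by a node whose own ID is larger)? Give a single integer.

Round 1: pos1(id10) recv 80: fwd; pos2(id96) recv 10: drop; pos3(id95) recv 96: fwd; pos4(id11) recv 95: fwd; pos5(id77) recv 11: drop; pos6(id34) recv 77: fwd; pos7(id24) recv 34: fwd; pos0(id80) recv 24: drop
Round 2: pos2(id96) recv 80: drop; pos4(id11) recv 96: fwd; pos5(id77) recv 95: fwd; pos7(id24) recv 77: fwd; pos0(id80) recv 34: drop
Round 3: pos5(id77) recv 96: fwd; pos6(id34) recv 95: fwd; pos0(id80) recv 77: drop
Round 4: pos6(id34) recv 96: fwd; pos7(id24) recv 95: fwd
Round 5: pos7(id24) recv 96: fwd; pos0(id80) recv 95: fwd
Round 6: pos0(id80) recv 96: fwd; pos1(id10) recv 95: fwd
Round 7: pos1(id10) recv 96: fwd; pos2(id96) recv 95: drop
Round 8: pos2(id96) recv 96: ELECTED
Message ID 95 originates at pos 3; dropped at pos 2 in round 7

Answer: 7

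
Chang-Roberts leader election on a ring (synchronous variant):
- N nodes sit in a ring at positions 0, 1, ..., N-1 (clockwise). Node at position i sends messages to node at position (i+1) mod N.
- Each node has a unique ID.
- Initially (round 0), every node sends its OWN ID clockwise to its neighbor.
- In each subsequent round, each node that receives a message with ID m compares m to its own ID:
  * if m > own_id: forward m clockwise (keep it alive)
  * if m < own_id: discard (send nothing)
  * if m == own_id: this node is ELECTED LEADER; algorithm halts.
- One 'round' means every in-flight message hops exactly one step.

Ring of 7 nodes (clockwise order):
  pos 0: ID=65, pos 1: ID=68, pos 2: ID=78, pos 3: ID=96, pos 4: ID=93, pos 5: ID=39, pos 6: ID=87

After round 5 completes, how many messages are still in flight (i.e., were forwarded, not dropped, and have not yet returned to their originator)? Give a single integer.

Answer: 2

Derivation:
Round 1: pos1(id68) recv 65: drop; pos2(id78) recv 68: drop; pos3(id96) recv 78: drop; pos4(id93) recv 96: fwd; pos5(id39) recv 93: fwd; pos6(id87) recv 39: drop; pos0(id65) recv 87: fwd
Round 2: pos5(id39) recv 96: fwd; pos6(id87) recv 93: fwd; pos1(id68) recv 87: fwd
Round 3: pos6(id87) recv 96: fwd; pos0(id65) recv 93: fwd; pos2(id78) recv 87: fwd
Round 4: pos0(id65) recv 96: fwd; pos1(id68) recv 93: fwd; pos3(id96) recv 87: drop
Round 5: pos1(id68) recv 96: fwd; pos2(id78) recv 93: fwd
After round 5: 2 messages still in flight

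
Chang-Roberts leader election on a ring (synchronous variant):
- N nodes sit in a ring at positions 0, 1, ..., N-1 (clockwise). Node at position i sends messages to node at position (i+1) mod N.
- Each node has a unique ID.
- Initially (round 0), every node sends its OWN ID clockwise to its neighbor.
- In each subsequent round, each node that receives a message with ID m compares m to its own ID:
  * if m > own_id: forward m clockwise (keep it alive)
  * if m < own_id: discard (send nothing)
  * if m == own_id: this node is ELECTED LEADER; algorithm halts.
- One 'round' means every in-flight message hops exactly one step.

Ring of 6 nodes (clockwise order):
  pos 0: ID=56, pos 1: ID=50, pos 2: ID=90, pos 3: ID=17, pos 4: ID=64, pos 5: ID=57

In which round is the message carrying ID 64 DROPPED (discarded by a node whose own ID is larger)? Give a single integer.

Answer: 4

Derivation:
Round 1: pos1(id50) recv 56: fwd; pos2(id90) recv 50: drop; pos3(id17) recv 90: fwd; pos4(id64) recv 17: drop; pos5(id57) recv 64: fwd; pos0(id56) recv 57: fwd
Round 2: pos2(id90) recv 56: drop; pos4(id64) recv 90: fwd; pos0(id56) recv 64: fwd; pos1(id50) recv 57: fwd
Round 3: pos5(id57) recv 90: fwd; pos1(id50) recv 64: fwd; pos2(id90) recv 57: drop
Round 4: pos0(id56) recv 90: fwd; pos2(id90) recv 64: drop
Round 5: pos1(id50) recv 90: fwd
Round 6: pos2(id90) recv 90: ELECTED
Message ID 64 originates at pos 4; dropped at pos 2 in round 4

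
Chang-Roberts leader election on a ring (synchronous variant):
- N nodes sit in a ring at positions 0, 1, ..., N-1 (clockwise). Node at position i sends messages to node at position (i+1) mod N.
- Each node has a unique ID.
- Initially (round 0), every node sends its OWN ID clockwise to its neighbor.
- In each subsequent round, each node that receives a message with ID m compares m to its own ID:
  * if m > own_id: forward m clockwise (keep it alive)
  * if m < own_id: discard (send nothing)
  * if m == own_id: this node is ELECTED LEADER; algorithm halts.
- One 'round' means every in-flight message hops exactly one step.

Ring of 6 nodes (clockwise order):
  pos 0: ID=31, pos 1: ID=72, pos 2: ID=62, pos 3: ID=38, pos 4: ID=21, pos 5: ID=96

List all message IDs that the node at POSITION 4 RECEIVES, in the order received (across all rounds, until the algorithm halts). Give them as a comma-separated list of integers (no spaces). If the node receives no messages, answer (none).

Round 1: pos1(id72) recv 31: drop; pos2(id62) recv 72: fwd; pos3(id38) recv 62: fwd; pos4(id21) recv 38: fwd; pos5(id96) recv 21: drop; pos0(id31) recv 96: fwd
Round 2: pos3(id38) recv 72: fwd; pos4(id21) recv 62: fwd; pos5(id96) recv 38: drop; pos1(id72) recv 96: fwd
Round 3: pos4(id21) recv 72: fwd; pos5(id96) recv 62: drop; pos2(id62) recv 96: fwd
Round 4: pos5(id96) recv 72: drop; pos3(id38) recv 96: fwd
Round 5: pos4(id21) recv 96: fwd
Round 6: pos5(id96) recv 96: ELECTED

Answer: 38,62,72,96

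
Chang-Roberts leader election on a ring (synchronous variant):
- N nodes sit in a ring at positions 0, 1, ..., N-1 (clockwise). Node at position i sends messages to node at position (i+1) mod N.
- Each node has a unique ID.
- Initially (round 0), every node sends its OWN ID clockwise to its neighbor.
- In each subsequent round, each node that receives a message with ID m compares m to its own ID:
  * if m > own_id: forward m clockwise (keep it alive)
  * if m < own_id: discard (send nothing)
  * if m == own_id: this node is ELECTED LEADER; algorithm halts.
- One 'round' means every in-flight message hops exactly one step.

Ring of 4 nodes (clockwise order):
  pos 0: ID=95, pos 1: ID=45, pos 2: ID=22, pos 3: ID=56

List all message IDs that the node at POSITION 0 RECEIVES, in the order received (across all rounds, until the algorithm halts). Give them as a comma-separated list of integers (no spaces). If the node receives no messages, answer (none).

Round 1: pos1(id45) recv 95: fwd; pos2(id22) recv 45: fwd; pos3(id56) recv 22: drop; pos0(id95) recv 56: drop
Round 2: pos2(id22) recv 95: fwd; pos3(id56) recv 45: drop
Round 3: pos3(id56) recv 95: fwd
Round 4: pos0(id95) recv 95: ELECTED

Answer: 56,95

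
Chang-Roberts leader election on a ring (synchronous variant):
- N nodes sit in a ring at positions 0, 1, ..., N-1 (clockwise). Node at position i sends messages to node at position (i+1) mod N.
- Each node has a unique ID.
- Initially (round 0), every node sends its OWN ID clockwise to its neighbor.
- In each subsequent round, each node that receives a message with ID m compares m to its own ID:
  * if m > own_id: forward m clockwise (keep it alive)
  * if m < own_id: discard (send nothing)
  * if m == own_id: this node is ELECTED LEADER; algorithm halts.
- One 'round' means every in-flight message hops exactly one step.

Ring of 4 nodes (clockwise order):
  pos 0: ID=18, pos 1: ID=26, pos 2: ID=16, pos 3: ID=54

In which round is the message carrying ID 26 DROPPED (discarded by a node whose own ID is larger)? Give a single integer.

Round 1: pos1(id26) recv 18: drop; pos2(id16) recv 26: fwd; pos3(id54) recv 16: drop; pos0(id18) recv 54: fwd
Round 2: pos3(id54) recv 26: drop; pos1(id26) recv 54: fwd
Round 3: pos2(id16) recv 54: fwd
Round 4: pos3(id54) recv 54: ELECTED
Message ID 26 originates at pos 1; dropped at pos 3 in round 2

Answer: 2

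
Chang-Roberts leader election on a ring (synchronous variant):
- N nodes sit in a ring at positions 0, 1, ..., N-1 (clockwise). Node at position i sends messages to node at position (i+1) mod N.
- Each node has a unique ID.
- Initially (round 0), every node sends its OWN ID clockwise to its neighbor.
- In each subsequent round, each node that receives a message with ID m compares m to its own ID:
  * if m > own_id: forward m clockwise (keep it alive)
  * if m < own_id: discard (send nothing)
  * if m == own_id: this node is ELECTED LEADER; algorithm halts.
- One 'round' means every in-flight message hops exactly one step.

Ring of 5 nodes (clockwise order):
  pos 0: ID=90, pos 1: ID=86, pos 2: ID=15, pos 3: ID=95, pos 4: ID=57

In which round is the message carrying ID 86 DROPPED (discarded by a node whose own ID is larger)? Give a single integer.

Answer: 2

Derivation:
Round 1: pos1(id86) recv 90: fwd; pos2(id15) recv 86: fwd; pos3(id95) recv 15: drop; pos4(id57) recv 95: fwd; pos0(id90) recv 57: drop
Round 2: pos2(id15) recv 90: fwd; pos3(id95) recv 86: drop; pos0(id90) recv 95: fwd
Round 3: pos3(id95) recv 90: drop; pos1(id86) recv 95: fwd
Round 4: pos2(id15) recv 95: fwd
Round 5: pos3(id95) recv 95: ELECTED
Message ID 86 originates at pos 1; dropped at pos 3 in round 2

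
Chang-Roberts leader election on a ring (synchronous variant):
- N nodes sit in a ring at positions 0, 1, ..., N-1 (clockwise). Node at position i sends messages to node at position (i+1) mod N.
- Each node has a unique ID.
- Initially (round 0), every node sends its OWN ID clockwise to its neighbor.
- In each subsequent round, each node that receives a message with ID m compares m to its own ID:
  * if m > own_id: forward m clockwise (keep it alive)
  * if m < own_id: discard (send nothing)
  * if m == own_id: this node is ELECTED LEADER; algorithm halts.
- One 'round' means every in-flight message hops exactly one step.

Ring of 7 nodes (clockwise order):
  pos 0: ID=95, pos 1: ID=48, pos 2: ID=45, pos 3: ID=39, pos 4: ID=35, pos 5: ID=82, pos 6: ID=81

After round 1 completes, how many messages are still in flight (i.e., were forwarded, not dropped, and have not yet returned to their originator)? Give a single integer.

Round 1: pos1(id48) recv 95: fwd; pos2(id45) recv 48: fwd; pos3(id39) recv 45: fwd; pos4(id35) recv 39: fwd; pos5(id82) recv 35: drop; pos6(id81) recv 82: fwd; pos0(id95) recv 81: drop
After round 1: 5 messages still in flight

Answer: 5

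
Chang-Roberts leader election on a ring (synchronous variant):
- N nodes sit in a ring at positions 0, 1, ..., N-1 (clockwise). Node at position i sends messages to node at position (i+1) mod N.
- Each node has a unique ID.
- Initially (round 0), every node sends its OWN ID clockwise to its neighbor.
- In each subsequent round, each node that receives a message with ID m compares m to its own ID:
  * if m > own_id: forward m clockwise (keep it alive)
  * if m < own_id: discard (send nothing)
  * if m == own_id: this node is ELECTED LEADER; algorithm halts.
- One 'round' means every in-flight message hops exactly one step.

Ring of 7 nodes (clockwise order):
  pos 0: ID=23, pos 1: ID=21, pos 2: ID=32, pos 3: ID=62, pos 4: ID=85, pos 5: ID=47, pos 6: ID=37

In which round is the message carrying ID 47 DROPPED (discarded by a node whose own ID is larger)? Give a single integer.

Answer: 5

Derivation:
Round 1: pos1(id21) recv 23: fwd; pos2(id32) recv 21: drop; pos3(id62) recv 32: drop; pos4(id85) recv 62: drop; pos5(id47) recv 85: fwd; pos6(id37) recv 47: fwd; pos0(id23) recv 37: fwd
Round 2: pos2(id32) recv 23: drop; pos6(id37) recv 85: fwd; pos0(id23) recv 47: fwd; pos1(id21) recv 37: fwd
Round 3: pos0(id23) recv 85: fwd; pos1(id21) recv 47: fwd; pos2(id32) recv 37: fwd
Round 4: pos1(id21) recv 85: fwd; pos2(id32) recv 47: fwd; pos3(id62) recv 37: drop
Round 5: pos2(id32) recv 85: fwd; pos3(id62) recv 47: drop
Round 6: pos3(id62) recv 85: fwd
Round 7: pos4(id85) recv 85: ELECTED
Message ID 47 originates at pos 5; dropped at pos 3 in round 5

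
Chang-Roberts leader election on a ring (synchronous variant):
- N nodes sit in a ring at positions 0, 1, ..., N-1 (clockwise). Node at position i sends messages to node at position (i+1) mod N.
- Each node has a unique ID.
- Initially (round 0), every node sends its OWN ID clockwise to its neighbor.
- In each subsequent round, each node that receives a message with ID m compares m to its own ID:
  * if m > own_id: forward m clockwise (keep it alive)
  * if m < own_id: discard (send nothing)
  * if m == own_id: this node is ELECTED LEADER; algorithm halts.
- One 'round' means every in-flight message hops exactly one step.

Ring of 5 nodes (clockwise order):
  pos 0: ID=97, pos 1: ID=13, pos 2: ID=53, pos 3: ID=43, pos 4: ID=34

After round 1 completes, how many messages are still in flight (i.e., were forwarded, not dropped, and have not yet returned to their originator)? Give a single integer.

Round 1: pos1(id13) recv 97: fwd; pos2(id53) recv 13: drop; pos3(id43) recv 53: fwd; pos4(id34) recv 43: fwd; pos0(id97) recv 34: drop
After round 1: 3 messages still in flight

Answer: 3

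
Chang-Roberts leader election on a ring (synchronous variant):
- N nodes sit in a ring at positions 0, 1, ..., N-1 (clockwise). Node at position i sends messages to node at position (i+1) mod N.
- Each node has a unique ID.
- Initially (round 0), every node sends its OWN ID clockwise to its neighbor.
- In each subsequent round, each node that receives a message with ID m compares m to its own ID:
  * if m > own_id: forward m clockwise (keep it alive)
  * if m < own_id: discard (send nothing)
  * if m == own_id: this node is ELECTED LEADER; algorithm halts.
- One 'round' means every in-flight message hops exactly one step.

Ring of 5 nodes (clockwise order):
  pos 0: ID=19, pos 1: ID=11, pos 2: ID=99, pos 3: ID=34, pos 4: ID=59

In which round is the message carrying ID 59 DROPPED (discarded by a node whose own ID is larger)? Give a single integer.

Round 1: pos1(id11) recv 19: fwd; pos2(id99) recv 11: drop; pos3(id34) recv 99: fwd; pos4(id59) recv 34: drop; pos0(id19) recv 59: fwd
Round 2: pos2(id99) recv 19: drop; pos4(id59) recv 99: fwd; pos1(id11) recv 59: fwd
Round 3: pos0(id19) recv 99: fwd; pos2(id99) recv 59: drop
Round 4: pos1(id11) recv 99: fwd
Round 5: pos2(id99) recv 99: ELECTED
Message ID 59 originates at pos 4; dropped at pos 2 in round 3

Answer: 3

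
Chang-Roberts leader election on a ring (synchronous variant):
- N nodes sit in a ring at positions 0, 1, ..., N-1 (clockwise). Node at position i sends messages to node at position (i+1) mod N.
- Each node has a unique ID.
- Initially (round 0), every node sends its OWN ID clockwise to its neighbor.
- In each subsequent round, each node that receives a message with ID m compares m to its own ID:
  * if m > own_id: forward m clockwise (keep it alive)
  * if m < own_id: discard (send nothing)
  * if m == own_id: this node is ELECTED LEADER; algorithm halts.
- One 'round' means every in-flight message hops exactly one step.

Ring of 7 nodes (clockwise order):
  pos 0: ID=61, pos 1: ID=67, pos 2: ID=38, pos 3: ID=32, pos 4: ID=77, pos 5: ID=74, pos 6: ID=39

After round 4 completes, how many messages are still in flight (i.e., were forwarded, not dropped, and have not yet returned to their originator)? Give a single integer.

Answer: 2

Derivation:
Round 1: pos1(id67) recv 61: drop; pos2(id38) recv 67: fwd; pos3(id32) recv 38: fwd; pos4(id77) recv 32: drop; pos5(id74) recv 77: fwd; pos6(id39) recv 74: fwd; pos0(id61) recv 39: drop
Round 2: pos3(id32) recv 67: fwd; pos4(id77) recv 38: drop; pos6(id39) recv 77: fwd; pos0(id61) recv 74: fwd
Round 3: pos4(id77) recv 67: drop; pos0(id61) recv 77: fwd; pos1(id67) recv 74: fwd
Round 4: pos1(id67) recv 77: fwd; pos2(id38) recv 74: fwd
After round 4: 2 messages still in flight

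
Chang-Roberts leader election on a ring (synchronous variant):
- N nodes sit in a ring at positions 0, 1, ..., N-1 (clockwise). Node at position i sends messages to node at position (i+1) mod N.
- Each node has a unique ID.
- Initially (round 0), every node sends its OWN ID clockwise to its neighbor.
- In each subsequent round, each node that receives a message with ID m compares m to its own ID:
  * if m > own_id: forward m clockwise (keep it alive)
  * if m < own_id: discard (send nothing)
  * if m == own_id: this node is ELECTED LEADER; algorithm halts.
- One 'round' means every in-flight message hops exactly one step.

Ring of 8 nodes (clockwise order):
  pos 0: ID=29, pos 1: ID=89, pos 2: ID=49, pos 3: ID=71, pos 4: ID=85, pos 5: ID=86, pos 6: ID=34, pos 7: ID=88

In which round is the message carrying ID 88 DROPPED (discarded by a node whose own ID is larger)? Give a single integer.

Answer: 2

Derivation:
Round 1: pos1(id89) recv 29: drop; pos2(id49) recv 89: fwd; pos3(id71) recv 49: drop; pos4(id85) recv 71: drop; pos5(id86) recv 85: drop; pos6(id34) recv 86: fwd; pos7(id88) recv 34: drop; pos0(id29) recv 88: fwd
Round 2: pos3(id71) recv 89: fwd; pos7(id88) recv 86: drop; pos1(id89) recv 88: drop
Round 3: pos4(id85) recv 89: fwd
Round 4: pos5(id86) recv 89: fwd
Round 5: pos6(id34) recv 89: fwd
Round 6: pos7(id88) recv 89: fwd
Round 7: pos0(id29) recv 89: fwd
Round 8: pos1(id89) recv 89: ELECTED
Message ID 88 originates at pos 7; dropped at pos 1 in round 2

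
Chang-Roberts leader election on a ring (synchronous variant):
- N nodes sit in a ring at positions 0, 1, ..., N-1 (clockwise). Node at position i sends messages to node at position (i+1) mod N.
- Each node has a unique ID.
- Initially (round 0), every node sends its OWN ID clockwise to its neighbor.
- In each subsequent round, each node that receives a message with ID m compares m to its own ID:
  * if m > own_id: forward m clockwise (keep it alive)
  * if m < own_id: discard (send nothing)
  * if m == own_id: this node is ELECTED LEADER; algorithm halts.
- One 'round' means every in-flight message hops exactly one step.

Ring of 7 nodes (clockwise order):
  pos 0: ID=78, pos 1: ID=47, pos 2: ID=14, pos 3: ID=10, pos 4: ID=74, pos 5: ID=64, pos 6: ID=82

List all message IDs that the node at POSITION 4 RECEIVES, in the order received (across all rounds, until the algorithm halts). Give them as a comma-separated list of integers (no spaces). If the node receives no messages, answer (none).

Round 1: pos1(id47) recv 78: fwd; pos2(id14) recv 47: fwd; pos3(id10) recv 14: fwd; pos4(id74) recv 10: drop; pos5(id64) recv 74: fwd; pos6(id82) recv 64: drop; pos0(id78) recv 82: fwd
Round 2: pos2(id14) recv 78: fwd; pos3(id10) recv 47: fwd; pos4(id74) recv 14: drop; pos6(id82) recv 74: drop; pos1(id47) recv 82: fwd
Round 3: pos3(id10) recv 78: fwd; pos4(id74) recv 47: drop; pos2(id14) recv 82: fwd
Round 4: pos4(id74) recv 78: fwd; pos3(id10) recv 82: fwd
Round 5: pos5(id64) recv 78: fwd; pos4(id74) recv 82: fwd
Round 6: pos6(id82) recv 78: drop; pos5(id64) recv 82: fwd
Round 7: pos6(id82) recv 82: ELECTED

Answer: 10,14,47,78,82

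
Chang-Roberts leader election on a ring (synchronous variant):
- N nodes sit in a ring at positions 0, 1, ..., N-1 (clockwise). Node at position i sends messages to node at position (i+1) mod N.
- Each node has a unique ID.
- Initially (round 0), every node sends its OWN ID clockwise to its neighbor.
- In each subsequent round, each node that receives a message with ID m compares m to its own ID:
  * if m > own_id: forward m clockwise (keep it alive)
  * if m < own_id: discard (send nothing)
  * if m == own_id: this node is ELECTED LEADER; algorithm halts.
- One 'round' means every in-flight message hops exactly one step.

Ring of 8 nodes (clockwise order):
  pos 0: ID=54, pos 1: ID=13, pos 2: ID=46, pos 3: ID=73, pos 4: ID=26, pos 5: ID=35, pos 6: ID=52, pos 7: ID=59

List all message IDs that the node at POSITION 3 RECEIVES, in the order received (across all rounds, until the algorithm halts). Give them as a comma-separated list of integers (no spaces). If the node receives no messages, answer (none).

Answer: 46,54,59,73

Derivation:
Round 1: pos1(id13) recv 54: fwd; pos2(id46) recv 13: drop; pos3(id73) recv 46: drop; pos4(id26) recv 73: fwd; pos5(id35) recv 26: drop; pos6(id52) recv 35: drop; pos7(id59) recv 52: drop; pos0(id54) recv 59: fwd
Round 2: pos2(id46) recv 54: fwd; pos5(id35) recv 73: fwd; pos1(id13) recv 59: fwd
Round 3: pos3(id73) recv 54: drop; pos6(id52) recv 73: fwd; pos2(id46) recv 59: fwd
Round 4: pos7(id59) recv 73: fwd; pos3(id73) recv 59: drop
Round 5: pos0(id54) recv 73: fwd
Round 6: pos1(id13) recv 73: fwd
Round 7: pos2(id46) recv 73: fwd
Round 8: pos3(id73) recv 73: ELECTED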